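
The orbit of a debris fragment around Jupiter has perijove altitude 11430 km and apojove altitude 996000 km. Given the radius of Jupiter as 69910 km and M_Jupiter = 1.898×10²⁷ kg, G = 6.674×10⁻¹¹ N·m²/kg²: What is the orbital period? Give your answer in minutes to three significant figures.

T ≈ 4040 minutes

μ = GM = 6.674×10⁻¹¹ × 1.898×10²⁷ = 1.267×10¹⁷ m³/s².
r_p = 69910 + 11430 = 81340 km = 8.1340×10⁷ m.
r_a = 69910 + 996000 = 1065900 km = 1.0659×10⁹ m.
Semi-major axis a = (r_p + r_a)/2 = (81340 + 1.0659×10⁶)/2 = 5.7362×10⁵ km = 5.736×10⁸ m.
By Kepler's third law T = 2π√(a³/μ) = 2π × 3.860×10⁴ = 2.425×10⁵ s.
= 4042 minutes.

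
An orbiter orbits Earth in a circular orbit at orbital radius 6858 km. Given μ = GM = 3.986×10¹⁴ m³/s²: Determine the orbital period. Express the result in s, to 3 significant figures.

r = 6858 km = 6.858×10⁶ m.
Kepler's third law: T = 2π√(r³/μ) = 2π√((6.858×10⁶)³ / 3.986×10¹⁴).
r³/μ = 8.092×10⁵ s², so T = 2π × 8.996×10² = 5.652×10³ s.

T ≈ 5650 s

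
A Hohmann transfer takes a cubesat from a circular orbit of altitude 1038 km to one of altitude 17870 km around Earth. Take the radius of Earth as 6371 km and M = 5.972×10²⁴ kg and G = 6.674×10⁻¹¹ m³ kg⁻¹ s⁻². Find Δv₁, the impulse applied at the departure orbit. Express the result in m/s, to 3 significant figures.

μ = GM = 6.674×10⁻¹¹ × 5.972×10²⁴ = 3.986×10¹⁴ m³/s².
r₁ = 6371 + 1038 = 7409.0 km = 7.4090×10⁶ m.
r₂ = 6371 + 17870 = 24241 km = 2.4241×10⁷ m.
Transfer ellipse a_t = (r₁ + r₂)/2 = 1.582×10⁷ m.
At r₁: circular v_c1 = √(μ/r₁) = 7335 m/s; transfer-perigee v_p = √[μ(2/r₁ − 1/a_t)] = 9078 m/s.
Δv₁ = v_p − v_c1 = 1743 m/s.

Δv ≈ 1740 m/s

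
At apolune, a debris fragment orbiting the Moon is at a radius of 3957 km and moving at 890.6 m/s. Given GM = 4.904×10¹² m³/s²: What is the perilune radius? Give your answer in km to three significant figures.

perilune radius ≈ 1860 km

r_a = 3.957×10⁶ m.
Specific energy ε = v²/2 − μ/r = -8.427×10⁵ J/kg, so a = −μ/(2ε) = 2.910×10⁶ m.
The apsides satisfy r_p + r_a = 2a, so the perilune radius is 2a − r_a = 1.862×10⁶ m = 1862.1 km.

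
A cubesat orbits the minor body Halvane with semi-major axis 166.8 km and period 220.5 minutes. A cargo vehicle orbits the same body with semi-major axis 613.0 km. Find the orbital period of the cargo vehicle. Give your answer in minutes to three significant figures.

T₂ ≈ 1550 minutes

Kepler's third law: T² ∝ a³, so T₂ = T₁ (a₂/a₁)^(3/2).
a₂/a₁ = 3.675, (a₂/a₁)^(3/2) = 7.045.
T₂ = 220.5 × 7.045 = 1553 minutes.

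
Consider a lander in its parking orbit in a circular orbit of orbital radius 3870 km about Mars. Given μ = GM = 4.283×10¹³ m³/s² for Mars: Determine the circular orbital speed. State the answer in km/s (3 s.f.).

r = 3870 km = 3.870×10⁶ m.
For a circular orbit v = √(μ/r) = √(4.283×10¹³ / 3.870×10⁶) = √(1.107×10⁷) = 3327 m/s.
That is 3.327 km/s.

v ≈ 3.33 km/s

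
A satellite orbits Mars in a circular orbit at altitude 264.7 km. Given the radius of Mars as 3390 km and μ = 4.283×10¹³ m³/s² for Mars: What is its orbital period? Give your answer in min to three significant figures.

r = 3390 + 264.7 = 3654.7 km = 3.6547×10⁶ m.
Kepler's third law: T = 2π√(r³/μ) = 2π√((3.655×10⁶)³ / 4.283×10¹³).
r³/μ = 1.140×10⁶ s², so T = 2π × 1.068×10³ = 6.708×10³ s.
Converting: 6.708×10³ s ÷ 60.00 = 111.8 min.

T ≈ 112 min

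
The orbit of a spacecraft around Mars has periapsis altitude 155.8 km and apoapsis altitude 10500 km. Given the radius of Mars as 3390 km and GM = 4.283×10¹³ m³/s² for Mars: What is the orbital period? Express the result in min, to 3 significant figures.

T ≈ 412 min

r_p = 3390 + 155.8 = 3545.8 km = 3.5458×10⁶ m.
r_a = 3390 + 10500 = 13890 km = 1.3890×10⁷ m.
Semi-major axis a = (r_p + r_a)/2 = (3545.8 + 13890)/2 = 8717.9 km = 8.718×10⁶ m.
By Kepler's third law T = 2π√(a³/μ) = 2π × 3.933×10³ = 2.471×10⁴ s.
= 411.9 min.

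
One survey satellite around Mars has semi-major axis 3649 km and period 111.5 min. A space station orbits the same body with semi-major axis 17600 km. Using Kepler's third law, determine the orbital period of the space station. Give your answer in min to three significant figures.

Kepler's third law: T² ∝ a³, so T₂ = T₁ (a₂/a₁)^(3/2).
a₂/a₁ = 4.823, (a₂/a₁)^(3/2) = 10.59.
T₂ = 111.5 × 10.59 = 1181 min.

T₂ ≈ 1180 min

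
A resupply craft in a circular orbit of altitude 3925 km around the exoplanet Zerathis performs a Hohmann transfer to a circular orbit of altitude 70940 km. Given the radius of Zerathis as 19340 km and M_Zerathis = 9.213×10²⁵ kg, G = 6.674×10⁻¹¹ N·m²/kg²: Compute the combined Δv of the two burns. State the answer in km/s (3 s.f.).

μ = GM = 6.674×10⁻¹¹ × 9.213×10²⁵ = 6.149×10¹⁵ m³/s².
r₁ = 19340 + 3925 = 23265 km = 2.3265×10⁷ m.
r₂ = 19340 + 70940 = 90280 km = 9.0280×10⁷ m.
Transfer ellipse a_t = (r₁ + r₂)/2 = 5.677×10⁷ m.
At r₁: circular v_c1 = √(μ/r₁) = 16260 m/s; transfer-periapsis v_p = √[μ(2/r₁ − 1/a_t)] = 20500 m/s.
Δv₁ = v_p − v_c1 = 4244 m/s.
At r₂: circular v_c2 = √(μ/r₂) = 8253 m/s; transfer-apoapsis v_a = √[μ(2/r₂ − 1/a_t)] = 5283 m/s.
Δv₂ = v_c2 − v_a = 2970 m/s.
Total Δv = Δv₁ + Δv₂ = 7213 m/s = 7.213 km/s.

Δv_total ≈ 7.21 km/s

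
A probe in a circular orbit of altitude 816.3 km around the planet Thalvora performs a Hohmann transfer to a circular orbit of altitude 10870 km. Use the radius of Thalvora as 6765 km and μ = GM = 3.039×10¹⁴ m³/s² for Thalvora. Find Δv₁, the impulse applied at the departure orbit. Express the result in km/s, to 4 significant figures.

Δv ≈ 1.157 km/s

r₁ = 6765 + 816.3 = 7581.3 km = 7.5813×10⁶ m.
r₂ = 6765 + 10870 = 17635 km = 1.7635×10⁷ m.
Transfer ellipse a_t = (r₁ + r₂)/2 = 1.261×10⁷ m.
At r₁: circular v_c1 = √(μ/r₁) = 6331 m/s; transfer-periapsis v_p = √[μ(2/r₁ − 1/a_t)] = 7488 m/s.
Δv₁ = v_p − v_c1 = 1157 m/s.
= 1.157 km/s.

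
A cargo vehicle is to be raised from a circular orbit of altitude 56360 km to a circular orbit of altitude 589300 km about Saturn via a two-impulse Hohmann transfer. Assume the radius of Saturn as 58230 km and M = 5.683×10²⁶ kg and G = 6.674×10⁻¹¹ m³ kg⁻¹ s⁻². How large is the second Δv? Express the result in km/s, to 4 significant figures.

μ = GM = 6.674×10⁻¹¹ × 5.683×10²⁶ = 3.793×10¹⁶ m³/s².
r₁ = 58230 + 56360 = 114590 km = 1.1459×10⁸ m.
r₂ = 58230 + 589300 = 647530 km = 6.4753×10⁸ m.
Transfer ellipse a_t = (r₁ + r₂)/2 = 3.811×10⁸ m.
At r₁: circular v_c1 = √(μ/r₁) = 18190 m/s; transfer-perikrone v_p = √[μ(2/r₁ − 1/a_t)] = 23720 m/s.
At r₂: circular v_c2 = √(μ/r₂) = 7653 m/s; transfer-apokrone v_a = √[μ(2/r₂ − 1/a_t)] = 4197 m/s.
Δv₂ = v_c2 − v_a = 3456 m/s.
= 3.456 km/s.

Δv ≈ 3.456 km/s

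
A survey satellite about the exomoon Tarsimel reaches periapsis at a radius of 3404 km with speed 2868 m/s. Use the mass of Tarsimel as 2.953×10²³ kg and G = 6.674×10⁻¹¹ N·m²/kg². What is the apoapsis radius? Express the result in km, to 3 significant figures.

apoapsis radius ≈ 8350 km

μ = GM = 6.674×10⁻¹¹ × 2.953×10²³ = 1.971×10¹³ m³/s².
r_p = 3.404×10⁶ m.
Specific energy ε = v²/2 − μ/r = -1.677×10⁶ J/kg, so a = −μ/(2ε) = 5.876×10⁶ m.
The apsides satisfy r_p + r_a = 2a, so the apoapsis radius is 2a − r_p = 8.348×10⁶ m = 8347.8 km.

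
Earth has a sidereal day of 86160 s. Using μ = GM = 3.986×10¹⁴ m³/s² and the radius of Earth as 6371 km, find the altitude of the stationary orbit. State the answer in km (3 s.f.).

h_sync ≈ 35800 km

A synchronous orbit has period T, so by Kepler's third law a = (μT²/4π²)^(1/3).
μT²/4π² = 3.986×10¹⁴ × (8.616×10⁴)² / 39.48 = 7.495×10²² m³.
a = 4.216×10⁷ m = 42163 km.
Altitude h = a − R = 42163 − 6371 = 35792 km.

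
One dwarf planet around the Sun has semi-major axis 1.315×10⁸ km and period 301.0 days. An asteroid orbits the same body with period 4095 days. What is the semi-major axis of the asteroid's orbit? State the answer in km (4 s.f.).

Kepler's third law: a³ ∝ T², so a₂ = a₁ (T₂/T₁)^(2/3).
T₂/T₁ = 13.60, (T₂/T₁)^(2/3) = 5.699.
a₂ = 1.315×10⁸ × 5.699 = 7.494×10⁸ km.

a₂ ≈ 7.494×10⁸ km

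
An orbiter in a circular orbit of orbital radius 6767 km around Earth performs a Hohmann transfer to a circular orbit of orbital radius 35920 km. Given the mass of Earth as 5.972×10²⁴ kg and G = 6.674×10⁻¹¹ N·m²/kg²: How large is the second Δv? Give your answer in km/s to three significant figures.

Δv ≈ 1.46 km/s

μ = GM = 6.674×10⁻¹¹ × 5.972×10²⁴ = 3.986×10¹⁴ m³/s².
r₁ = 6767 km = 6.767×10⁶ m.
r₂ = 35920 km = 3.592×10⁷ m.
Transfer ellipse a_t = (r₁ + r₂)/2 = 2.134×10⁷ m.
At r₁: circular v_c1 = √(μ/r₁) = 7675 m/s; transfer-perigee v_p = √[μ(2/r₁ − 1/a_t)] = 9956 m/s.
At r₂: circular v_c2 = √(μ/r₂) = 3331 m/s; transfer-apogee v_a = √[μ(2/r₂ − 1/a_t)] = 1876 m/s.
Δv₂ = v_c2 − v_a = 1455 m/s.
= 1.455 km/s.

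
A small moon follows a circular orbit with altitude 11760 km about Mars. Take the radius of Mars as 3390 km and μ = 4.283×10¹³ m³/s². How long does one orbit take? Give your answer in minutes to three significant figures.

r = 3390 + 11760 = 15150 km = 1.5150×10⁷ m.
Kepler's third law: T = 2π√(r³/μ) = 2π√((1.515×10⁷)³ / 4.283×10¹³).
r³/μ = 8.119×10⁷ s², so T = 2π × 9.010×10³ = 5.661×10⁴ s.
Converting: 5.661×10⁴ s ÷ 60.00 = 943.6 minutes.

T ≈ 944 minutes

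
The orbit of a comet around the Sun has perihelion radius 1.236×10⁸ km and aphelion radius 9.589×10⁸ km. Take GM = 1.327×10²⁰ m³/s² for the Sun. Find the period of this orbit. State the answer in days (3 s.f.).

Semi-major axis a = (r_p + r_a)/2 = (1.2360×10⁸ + 9.5890×10⁸)/2 = 5.4125×10⁸ km = 5.412×10¹¹ m.
By Kepler's third law T = 2π√(a³/μ) = 2π × 3.457×10⁷ = 2.172×10⁸ s.
= 2514 days.

T ≈ 2510 days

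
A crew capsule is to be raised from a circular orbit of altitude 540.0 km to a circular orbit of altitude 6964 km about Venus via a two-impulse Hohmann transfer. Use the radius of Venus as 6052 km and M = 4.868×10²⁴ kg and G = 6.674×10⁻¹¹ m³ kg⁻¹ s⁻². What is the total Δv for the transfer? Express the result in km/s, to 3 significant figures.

Δv_total ≈ 1.97 km/s

μ = GM = 6.674×10⁻¹¹ × 4.868×10²⁴ = 3.249×10¹⁴ m³/s².
r₁ = 6052 + 540.0 = 6592.0 km = 6.5920×10⁶ m.
r₂ = 6052 + 6964 = 13016 km = 1.3016×10⁷ m.
Transfer ellipse a_t = (r₁ + r₂)/2 = 9.804×10⁶ m.
At r₁: circular v_c1 = √(μ/r₁) = 7020 m/s; transfer-periapsis v_p = √[μ(2/r₁ − 1/a_t)] = 8089 m/s.
Δv₁ = v_p − v_c1 = 1069 m/s.
At r₂: circular v_c2 = √(μ/r₂) = 4996 m/s; transfer-apoapsis v_a = √[μ(2/r₂ − 1/a_t)] = 4097 m/s.
Δv₂ = v_c2 − v_a = 899.4 m/s.
Total Δv = Δv₁ + Δv₂ = 1968 m/s = 1.968 km/s.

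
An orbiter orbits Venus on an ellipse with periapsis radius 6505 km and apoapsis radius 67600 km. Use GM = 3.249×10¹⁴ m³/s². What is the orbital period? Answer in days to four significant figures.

T ≈ 0.91 days

Semi-major axis a = (r_p + r_a)/2 = (6505.0 + 67600)/2 = 37052 km = 3.705×10⁷ m.
By Kepler's third law T = 2π√(a³/μ) = 2π × 1.251×10⁴ = 7.862×10⁴ s.
= 0.91 days.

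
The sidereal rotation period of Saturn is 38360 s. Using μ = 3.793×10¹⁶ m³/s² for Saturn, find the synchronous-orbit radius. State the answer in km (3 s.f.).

r_sync ≈ 1.12×10⁵ km

A synchronous orbit has period T, so by Kepler's third law a = (μT²/4π²)^(1/3).
μT²/4π² = 3.793×10¹⁶ × (3.836×10⁴)² / 39.48 = 1.414×10²⁴ m³.
a = 1.122×10⁸ m = 1.1223×10⁵ km.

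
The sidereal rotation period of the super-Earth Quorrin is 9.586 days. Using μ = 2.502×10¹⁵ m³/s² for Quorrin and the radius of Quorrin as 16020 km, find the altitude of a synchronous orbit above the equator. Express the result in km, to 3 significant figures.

T = 9.586 days = 8.282×10⁵ s.
A synchronous orbit has period T, so by Kepler's third law a = (μT²/4π²)^(1/3).
μT²/4π² = 2.502×10¹⁵ × (8.282×10⁵)² / 39.48 = 4.347×10²⁵ m³.
a = 3.516×10⁸ m = 3.5162×10⁵ km.
Altitude h = a − R = 3.5162×10⁵ − 16020 = 3.3560×10⁵ km.

h_sync ≈ 3.36×10⁵ km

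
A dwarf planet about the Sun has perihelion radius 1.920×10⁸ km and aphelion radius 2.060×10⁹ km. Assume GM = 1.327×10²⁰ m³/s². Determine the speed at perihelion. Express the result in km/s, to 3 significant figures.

Semi-major axis a = (r_p + r_a)/2 = 1.1260×10⁹ km = 1.126×10¹² m.
Vis-viva: v² = μ(2/r − 1/a) = 1.327×10²⁰ × (1.042×10⁻¹¹ − 8.881×10⁻¹³) = 1.264×10⁹ m²/s².
v = 35560 m/s = 35.56 km/s.

v ≈ 35.6 km/s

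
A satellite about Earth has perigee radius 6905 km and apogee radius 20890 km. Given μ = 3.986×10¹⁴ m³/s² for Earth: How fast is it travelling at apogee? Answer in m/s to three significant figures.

v ≈ 3080 m/s

Semi-major axis a = (r_p + r_a)/2 = 13898 km = 1.390×10⁷ m.
Vis-viva: v² = μ(2/r − 1/a) = 3.986×10¹⁴ × (9.574×10⁻⁸ − 7.196×10⁻⁸) = 9.480×10⁶ m²/s².
v = 3079 m/s.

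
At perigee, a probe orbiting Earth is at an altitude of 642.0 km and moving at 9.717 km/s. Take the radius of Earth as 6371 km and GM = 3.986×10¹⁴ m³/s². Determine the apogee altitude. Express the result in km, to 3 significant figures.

r_p = 6371 + 642.0 = 7013.0 km = 7.013×10⁶ m.
Specific energy ε = v²/2 − μ/r = -9.627×10⁶ J/kg, so a = −μ/(2ε) = 2.070×10⁷ m.
The apsides satisfy r_p + r_a = 2a, so the apogee radius is 2a − r_p = 3.439×10⁷ m = 34390 km.
Apogee altitude = 34390 − 6371 = 28019 km.

apogee altitude ≈ 28000 km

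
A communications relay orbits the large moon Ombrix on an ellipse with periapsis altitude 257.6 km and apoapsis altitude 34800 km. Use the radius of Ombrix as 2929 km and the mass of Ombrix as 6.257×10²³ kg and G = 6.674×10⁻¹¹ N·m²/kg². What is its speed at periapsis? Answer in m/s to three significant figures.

v ≈ 4920 m/s

μ = GM = 6.674×10⁻¹¹ × 6.257×10²³ = 4.176×10¹³ m³/s².
r_p = 2929 + 257.6 = 3186.6 km = 3.1866×10⁶ m.
r_a = 2929 + 34800 = 37729 km = 3.7729×10⁷ m.
Semi-major axis a = (r_p + r_a)/2 = 20458 km = 2.046×10⁷ m.
Vis-viva: v² = μ(2/r − 1/a) = 4.176×10¹³ × (6.276×10⁻⁷ − 4.888×10⁻⁸) = 2.417×10⁷ m²/s².
v = 4916 m/s.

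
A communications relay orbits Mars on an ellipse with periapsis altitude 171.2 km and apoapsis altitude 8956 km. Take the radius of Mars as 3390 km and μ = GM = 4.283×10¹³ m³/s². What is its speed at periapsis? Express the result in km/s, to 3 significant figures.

v ≈ 4.32 km/s

r_p = 3390 + 171.2 = 3561.2 km = 3.5612×10⁶ m.
r_a = 3390 + 8956 = 12346 km = 1.2346×10⁷ m.
Semi-major axis a = (r_p + r_a)/2 = 7953.6 km = 7.954×10⁶ m.
Vis-viva: v² = μ(2/r − 1/a) = 4.283×10¹³ × (5.616×10⁻⁷ − 1.257×10⁻⁷) = 1.867×10⁷ m²/s².
v = 4321 m/s = 4.321 km/s.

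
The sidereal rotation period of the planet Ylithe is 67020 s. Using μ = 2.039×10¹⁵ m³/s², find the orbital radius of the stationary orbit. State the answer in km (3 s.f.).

A synchronous orbit has period T, so by Kepler's third law a = (μT²/4π²)^(1/3).
μT²/4π² = 2.039×10¹⁵ × (6.702×10⁴)² / 39.48 = 2.320×10²³ m³.
a = 6.145×10⁷ m = 61445 km.

r_sync ≈ 61400 km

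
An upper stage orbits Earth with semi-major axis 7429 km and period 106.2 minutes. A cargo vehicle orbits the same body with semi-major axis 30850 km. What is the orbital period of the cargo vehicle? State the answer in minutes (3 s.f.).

T₂ ≈ 899 minutes

Kepler's third law: T² ∝ a³, so T₂ = T₁ (a₂/a₁)^(3/2).
a₂/a₁ = 4.153, (a₂/a₁)^(3/2) = 8.462.
T₂ = 106.2 × 8.462 = 898.7 minutes.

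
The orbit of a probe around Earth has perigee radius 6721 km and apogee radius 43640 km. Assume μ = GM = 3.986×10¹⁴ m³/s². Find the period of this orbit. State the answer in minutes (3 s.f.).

T ≈ 663 minutes

Semi-major axis a = (r_p + r_a)/2 = (6721.0 + 43640)/2 = 25180 km = 2.518×10⁷ m.
By Kepler's third law T = 2π√(a³/μ) = 2π × 6.329×10³ = 3.977×10⁴ s.
= 662.8 minutes.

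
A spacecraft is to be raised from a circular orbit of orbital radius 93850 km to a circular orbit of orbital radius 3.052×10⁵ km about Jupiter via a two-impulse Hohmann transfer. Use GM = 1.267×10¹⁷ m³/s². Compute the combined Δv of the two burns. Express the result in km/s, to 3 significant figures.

Δv_total ≈ 15.1 km/s

r₁ = 93850 km = 9.385×10⁷ m.
r₂ = 3.052×10⁵ km = 3.052×10⁸ m.
Transfer ellipse a_t = (r₁ + r₂)/2 = 1.995×10⁸ m.
At r₁: circular v_c1 = √(μ/r₁) = 36740 m/s; transfer-perijove v_p = √[μ(2/r₁ − 1/a_t)] = 45440 m/s.
Δv₁ = v_p − v_c1 = 8700 m/s.
At r₂: circular v_c2 = √(μ/r₂) = 20370 m/s; transfer-apojove v_a = √[μ(2/r₂ − 1/a_t)] = 13970 m/s.
Δv₂ = v_c2 − v_a = 6401 m/s.
Total Δv = Δv₁ + Δv₂ = 15100 m/s = 15.10 km/s.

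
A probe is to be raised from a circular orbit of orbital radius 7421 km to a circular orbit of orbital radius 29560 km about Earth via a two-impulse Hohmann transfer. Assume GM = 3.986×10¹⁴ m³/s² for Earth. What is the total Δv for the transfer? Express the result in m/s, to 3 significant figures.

r₁ = 7421 km = 7.421×10⁶ m.
r₂ = 29560 km = 2.956×10⁷ m.
Transfer ellipse a_t = (r₁ + r₂)/2 = 1.849×10⁷ m.
At r₁: circular v_c1 = √(μ/r₁) = 7329 m/s; transfer-perigee v_p = √[μ(2/r₁ − 1/a_t)] = 9266 m/s.
Δv₁ = v_p − v_c1 = 1938 m/s.
At r₂: circular v_c2 = √(μ/r₂) = 3672 m/s; transfer-apogee v_a = √[μ(2/r₂ − 1/a_t)] = 2326 m/s.
Δv₂ = v_c2 − v_a = 1346 m/s.
Total Δv = Δv₁ + Δv₂ = 3283 m/s.

Δv_total ≈ 3280 m/s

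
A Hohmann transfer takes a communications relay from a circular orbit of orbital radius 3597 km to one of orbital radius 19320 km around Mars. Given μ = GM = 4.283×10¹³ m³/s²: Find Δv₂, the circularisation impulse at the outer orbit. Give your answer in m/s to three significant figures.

Δv ≈ 655 m/s

r₁ = 3597 km = 3.597×10⁶ m.
r₂ = 19320 km = 1.932×10⁷ m.
Transfer ellipse a_t = (r₁ + r₂)/2 = 1.146×10⁷ m.
At r₁: circular v_c1 = √(μ/r₁) = 3451 m/s; transfer-periapsis v_p = √[μ(2/r₁ − 1/a_t)] = 4481 m/s.
At r₂: circular v_c2 = √(μ/r₂) = 1489 m/s; transfer-apoapsis v_a = √[μ(2/r₂ − 1/a_t)] = 834.2 m/s.
Δv₂ = v_c2 − v_a = 654.7 m/s.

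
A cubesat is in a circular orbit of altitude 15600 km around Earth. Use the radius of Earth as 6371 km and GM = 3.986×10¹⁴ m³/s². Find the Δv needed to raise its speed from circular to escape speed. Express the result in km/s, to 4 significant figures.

r = 6371 + 15600 = 21971 km = 2.1971×10⁷ m.
Circular speed v_c = √(μ/r) = 4259 m/s.
Escape speed v_esc = √(2μ/r) = √2 × v_c = 6024 m/s.
Δv = v_esc − v_c = 1764 m/s = 1.764 km/s.

Δv ≈ 1.764 km/s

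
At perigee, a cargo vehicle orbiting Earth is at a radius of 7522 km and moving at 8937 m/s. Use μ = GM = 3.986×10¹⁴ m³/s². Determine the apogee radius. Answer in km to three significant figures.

apogee radius ≈ 23000 km

r_p = 7.522×10⁶ m.
Specific energy ε = v²/2 − μ/r = -1.306×10⁷ J/kg, so a = −μ/(2ε) = 1.526×10⁷ m.
The apsides satisfy r_p + r_a = 2a, so the apogee radius is 2a − r_p = 2.301×10⁷ m = 23007 km.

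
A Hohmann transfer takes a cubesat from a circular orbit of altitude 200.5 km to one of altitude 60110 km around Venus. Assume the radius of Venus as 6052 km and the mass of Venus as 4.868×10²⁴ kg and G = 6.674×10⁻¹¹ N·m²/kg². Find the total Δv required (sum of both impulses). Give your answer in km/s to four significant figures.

Δv_total ≈ 3.831 km/s

μ = GM = 6.674×10⁻¹¹ × 4.868×10²⁴ = 3.249×10¹⁴ m³/s².
r₁ = 6052 + 200.5 = 6252.5 km = 6.2525×10⁶ m.
r₂ = 6052 + 60110 = 66162 km = 6.6162×10⁷ m.
Transfer ellipse a_t = (r₁ + r₂)/2 = 3.621×10⁷ m.
At r₁: circular v_c1 = √(μ/r₁) = 7208 m/s; transfer-periapsis v_p = √[μ(2/r₁ − 1/a_t)] = 9744 m/s.
Δv₁ = v_p − v_c1 = 2536 m/s.
At r₂: circular v_c2 = √(μ/r₂) = 2216 m/s; transfer-apoapsis v_a = √[μ(2/r₂ − 1/a_t)] = 920.9 m/s.
Δv₂ = v_c2 − v_a = 1295 m/s.
Total Δv = Δv₁ + Δv₂ = 3831 m/s = 3.831 km/s.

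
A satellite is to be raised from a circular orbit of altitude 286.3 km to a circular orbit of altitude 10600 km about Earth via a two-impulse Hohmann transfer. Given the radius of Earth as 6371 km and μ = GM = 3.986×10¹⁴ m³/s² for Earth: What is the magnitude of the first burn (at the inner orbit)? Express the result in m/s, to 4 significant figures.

Δv ≈ 1536 m/s

r₁ = 6371 + 286.3 = 6657.3 km = 6.6573×10⁶ m.
r₂ = 6371 + 10600 = 16971 km = 1.6971×10⁷ m.
Transfer ellipse a_t = (r₁ + r₂)/2 = 1.181×10⁷ m.
At r₁: circular v_c1 = √(μ/r₁) = 7738 m/s; transfer-perigee v_p = √[μ(2/r₁ − 1/a_t)] = 9274 m/s.
Δv₁ = v_p − v_c1 = 1536 m/s.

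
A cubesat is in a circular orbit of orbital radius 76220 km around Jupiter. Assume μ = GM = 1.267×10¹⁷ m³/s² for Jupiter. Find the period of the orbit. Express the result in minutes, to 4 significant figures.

r = 76220 km = 7.622×10⁷ m.
Kepler's third law: T = 2π√(r³/μ) = 2π√((7.622×10⁷)³ / 1.267×10¹⁷).
r³/μ = 3.495×10⁶ s², so T = 2π × 1.869×10³ = 1.175×10⁴ s.
Converting: 1.175×10⁴ s ÷ 60.00 = 195.8 minutes.

T ≈ 195.8 minutes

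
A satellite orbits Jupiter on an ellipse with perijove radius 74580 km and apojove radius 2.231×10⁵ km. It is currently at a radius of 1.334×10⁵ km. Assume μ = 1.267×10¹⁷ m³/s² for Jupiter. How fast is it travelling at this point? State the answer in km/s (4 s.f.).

v ≈ 32.38 km/s

Semi-major axis a = (r_p + r_a)/2 = 1.4884×10⁵ km = 1.488×10⁸ m.
Vis-viva: v² = μ(2/r − 1/a) = 1.267×10¹⁷ × (1.499×10⁻⁸ − 6.719×10⁻⁹) = 1.048×10⁹ m²/s².
v = 32380 m/s = 32.38 km/s.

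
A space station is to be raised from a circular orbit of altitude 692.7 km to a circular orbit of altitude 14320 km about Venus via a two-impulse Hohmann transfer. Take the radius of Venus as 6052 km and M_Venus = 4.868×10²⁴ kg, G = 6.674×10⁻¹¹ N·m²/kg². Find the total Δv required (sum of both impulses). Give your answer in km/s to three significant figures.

Δv_total ≈ 2.74 km/s

μ = GM = 6.674×10⁻¹¹ × 4.868×10²⁴ = 3.249×10¹⁴ m³/s².
r₁ = 6052 + 692.7 = 6744.7 km = 6.7447×10⁶ m.
r₂ = 6052 + 14320 = 20372 km = 2.0372×10⁷ m.
Transfer ellipse a_t = (r₁ + r₂)/2 = 1.356×10⁷ m.
At r₁: circular v_c1 = √(μ/r₁) = 6940 m/s; transfer-periapsis v_p = √[μ(2/r₁ − 1/a_t)] = 8507 m/s.
Δv₁ = v_p − v_c1 = 1567 m/s.
At r₂: circular v_c2 = √(μ/r₂) = 3993 m/s; transfer-apoapsis v_a = √[μ(2/r₂ − 1/a_t)] = 2817 m/s.
Δv₂ = v_c2 − v_a = 1177 m/s.
Total Δv = Δv₁ + Δv₂ = 2744 m/s = 2.744 km/s.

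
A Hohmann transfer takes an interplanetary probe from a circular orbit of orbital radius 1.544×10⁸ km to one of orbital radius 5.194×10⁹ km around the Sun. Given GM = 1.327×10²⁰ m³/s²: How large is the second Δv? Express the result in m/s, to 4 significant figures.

Δv ≈ 3840 m/s

r₁ = 1.544×10⁸ km = 1.544×10¹¹ m.
r₂ = 5.194×10⁹ km = 5.194×10¹² m.
Transfer ellipse a_t = (r₁ + r₂)/2 = 2.674×10¹² m.
At r₁: circular v_c1 = √(μ/r₁) = 29320 m/s; transfer-perihelion v_p = √[μ(2/r₁ − 1/a_t)] = 40860 m/s.
At r₂: circular v_c2 = √(μ/r₂) = 5055 m/s; transfer-aphelion v_a = √[μ(2/r₂ − 1/a_t)] = 1215 m/s.
Δv₂ = v_c2 − v_a = 3840 m/s.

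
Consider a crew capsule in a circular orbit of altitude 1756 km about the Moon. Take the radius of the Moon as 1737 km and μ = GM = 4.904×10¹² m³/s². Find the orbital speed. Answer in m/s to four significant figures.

v ≈ 1185 m/s

r = 1737 + 1756 = 3493.0 km = 3.4930×10⁶ m.
For a circular orbit v = √(μ/r) = √(4.904×10¹² / 3.493×10⁶) = √(1.404×10⁶) = 1185 m/s.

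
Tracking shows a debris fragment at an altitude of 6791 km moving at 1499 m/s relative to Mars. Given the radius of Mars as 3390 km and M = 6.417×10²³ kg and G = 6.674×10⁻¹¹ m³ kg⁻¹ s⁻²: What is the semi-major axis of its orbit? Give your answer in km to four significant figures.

a ≈ 6946 km

μ = GM = 6.674×10⁻¹¹ × 6.417×10²³ = 4.283×10¹³ m³/s².
r = 3390 + 6791 = 10181 km = 1.018×10⁷ m.
Specific orbital energy ε = v²/2 − μ/r = (1499)²/2 − 4.283×10¹³/1.018×10⁷ = -3.083×10⁶ J/kg.
Since ε = −μ/(2a), a = −μ/(2ε) = 6.946×10⁶ m = 6945.5 km.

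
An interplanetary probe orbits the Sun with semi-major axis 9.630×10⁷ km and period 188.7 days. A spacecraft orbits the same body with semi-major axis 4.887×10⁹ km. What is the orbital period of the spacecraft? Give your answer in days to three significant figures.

T₂ ≈ 68200 days

Kepler's third law: T² ∝ a³, so T₂ = T₁ (a₂/a₁)^(3/2).
a₂/a₁ = 50.75, (a₂/a₁)^(3/2) = 361.5.
T₂ = 188.7 × 361.5 = 68220 days.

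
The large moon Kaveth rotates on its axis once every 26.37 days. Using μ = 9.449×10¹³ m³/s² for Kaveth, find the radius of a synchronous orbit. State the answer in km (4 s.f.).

T = 26.37 days = 2.278×10⁶ s.
A synchronous orbit has period T, so by Kepler's third law a = (μT²/4π²)^(1/3).
μT²/4π² = 9.449×10¹³ × (2.278×10⁶)² / 39.48 = 1.242×10²⁵ m³.
a = 2.316×10⁸ m = 2.3161×10⁵ km.

r_sync ≈ 2.316×10⁵ km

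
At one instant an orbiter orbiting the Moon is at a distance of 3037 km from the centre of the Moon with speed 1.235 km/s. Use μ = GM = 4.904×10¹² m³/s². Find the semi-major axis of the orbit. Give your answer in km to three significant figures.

a ≈ 2880 km

r = 3.037×10⁶ m.
Specific orbital energy ε = v²/2 − μ/r = (1235)²/2 − 4.904×10¹²/3.037×10⁶ = -8.521×10⁵ J/kg.
Since ε = −μ/(2a), a = −μ/(2ε) = 2.877×10⁶ m = 2877.5 km.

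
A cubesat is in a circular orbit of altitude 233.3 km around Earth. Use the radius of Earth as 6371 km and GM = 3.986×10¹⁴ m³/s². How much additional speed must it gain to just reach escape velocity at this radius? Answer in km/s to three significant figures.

r = 6371 + 233.3 = 6604.3 km = 6.6043×10⁶ m.
Circular speed v_c = √(μ/r) = 7769 m/s.
Escape speed v_esc = √(2μ/r) = √2 × v_c = 10990 m/s.
Δv = v_esc − v_c = 3218 m/s = 3.218 km/s.

Δv ≈ 3.22 km/s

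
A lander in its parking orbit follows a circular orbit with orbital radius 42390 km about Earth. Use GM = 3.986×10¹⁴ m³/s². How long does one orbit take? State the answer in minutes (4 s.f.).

T ≈ 1448 minutes

r = 42390 km = 4.239×10⁷ m.
Kepler's third law: T = 2π√(r³/μ) = 2π√((4.239×10⁷)³ / 3.986×10¹⁴).
r³/μ = 1.911×10⁸ s², so T = 2π × 1.382×10⁴ = 8.686×10⁴ s.
Converting: 8.686×10⁴ s ÷ 60.00 = 1448 minutes.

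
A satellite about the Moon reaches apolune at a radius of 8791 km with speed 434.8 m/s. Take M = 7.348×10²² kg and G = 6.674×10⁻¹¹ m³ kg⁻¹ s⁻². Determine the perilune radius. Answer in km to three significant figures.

perilune radius ≈ 1790 km

μ = GM = 6.674×10⁻¹¹ × 7.348×10²² = 4.904×10¹² m³/s².
r_a = 8.791×10⁶ m.
Specific energy ε = v²/2 − μ/r = -4.633×10⁵ J/kg, so a = −μ/(2ε) = 5.292×10⁶ m.
The apsides satisfy r_p + r_a = 2a, so the perilune radius is 2a − r_a = 1.794×10⁶ m = 1793.5 km.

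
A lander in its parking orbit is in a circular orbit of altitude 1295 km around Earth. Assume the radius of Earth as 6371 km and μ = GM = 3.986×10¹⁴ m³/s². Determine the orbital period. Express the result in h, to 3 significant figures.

r = 6371 + 1295 = 7666.0 km = 7.6660×10⁶ m.
Kepler's third law: T = 2π√(r³/μ) = 2π√((7.666×10⁶)³ / 3.986×10¹⁴).
r³/μ = 1.130×10⁶ s², so T = 2π × 1.063×10³ = 6.680×10³ s.
Converting: 6.680×10³ s ÷ 3600 = 1.856 h.

T ≈ 1.86 h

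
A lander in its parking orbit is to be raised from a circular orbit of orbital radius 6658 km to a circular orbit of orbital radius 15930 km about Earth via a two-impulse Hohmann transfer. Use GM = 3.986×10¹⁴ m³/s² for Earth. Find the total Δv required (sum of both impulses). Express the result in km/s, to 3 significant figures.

Δv_total ≈ 2.61 km/s

r₁ = 6658 km = 6.658×10⁶ m.
r₂ = 15930 km = 1.593×10⁷ m.
Transfer ellipse a_t = (r₁ + r₂)/2 = 1.129×10⁷ m.
At r₁: circular v_c1 = √(μ/r₁) = 7737 m/s; transfer-perigee v_p = √[μ(2/r₁ − 1/a_t)] = 9189 m/s.
Δv₁ = v_p − v_c1 = 1452 m/s.
At r₂: circular v_c2 = √(μ/r₂) = 5002 m/s; transfer-apogee v_a = √[μ(2/r₂ − 1/a_t)] = 3841 m/s.
Δv₂ = v_c2 − v_a = 1162 m/s.
Total Δv = Δv₁ + Δv₂ = 2613 m/s = 2.613 km/s.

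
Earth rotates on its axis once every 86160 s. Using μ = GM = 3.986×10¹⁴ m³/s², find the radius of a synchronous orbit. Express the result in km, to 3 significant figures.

A synchronous orbit has period T, so by Kepler's third law a = (μT²/4π²)^(1/3).
μT²/4π² = 3.986×10¹⁴ × (8.616×10⁴)² / 39.48 = 7.495×10²² m³.
a = 4.216×10⁷ m = 42163 km.

r_sync ≈ 42200 km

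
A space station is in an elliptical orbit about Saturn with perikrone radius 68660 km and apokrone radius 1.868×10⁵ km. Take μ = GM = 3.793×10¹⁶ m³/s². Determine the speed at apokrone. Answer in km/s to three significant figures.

v ≈ 10.4 km/s

Semi-major axis a = (r_p + r_a)/2 = 1.2773×10⁵ km = 1.277×10⁸ m.
Vis-viva: v² = μ(2/r − 1/a) = 3.793×10¹⁶ × (1.071×10⁻⁸ − 7.829×10⁻⁹) = 1.091×10⁸ m²/s².
v = 10450 m/s = 10.45 km/s.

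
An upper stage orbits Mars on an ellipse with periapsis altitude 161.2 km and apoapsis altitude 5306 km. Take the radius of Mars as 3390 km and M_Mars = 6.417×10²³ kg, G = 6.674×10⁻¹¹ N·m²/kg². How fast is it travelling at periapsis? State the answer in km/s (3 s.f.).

v ≈ 4.14 km/s

μ = GM = 6.674×10⁻¹¹ × 6.417×10²³ = 4.283×10¹³ m³/s².
r_p = 3390 + 161.2 = 3551.2 km = 3.5512×10⁶ m.
r_a = 3390 + 5306 = 8696.0 km = 8.6960×10⁶ m.
Semi-major axis a = (r_p + r_a)/2 = 6123.6 km = 6.124×10⁶ m.
Vis-viva: v² = μ(2/r − 1/a) = 4.283×10¹³ × (5.632×10⁻⁷ − 1.633×10⁻⁷) = 1.713×10⁷ m²/s².
v = 4138 m/s = 4.138 km/s.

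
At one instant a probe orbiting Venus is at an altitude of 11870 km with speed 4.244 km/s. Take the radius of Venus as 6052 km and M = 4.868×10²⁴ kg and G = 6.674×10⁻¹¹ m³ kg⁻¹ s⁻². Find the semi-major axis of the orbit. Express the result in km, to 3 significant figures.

a ≈ 17800 km

μ = GM = 6.674×10⁻¹¹ × 4.868×10²⁴ = 3.249×10¹⁴ m³/s².
r = 6052 + 11870 = 17922 km = 1.792×10⁷ m.
Vis-viva rearranged: 1/a = 2/r − v²/μ = 1.116×10⁻⁷ − 5.544×10⁻⁸ = 5.616×10⁻⁸ m⁻¹.
a = 1.781×10⁷ m = 17808 km.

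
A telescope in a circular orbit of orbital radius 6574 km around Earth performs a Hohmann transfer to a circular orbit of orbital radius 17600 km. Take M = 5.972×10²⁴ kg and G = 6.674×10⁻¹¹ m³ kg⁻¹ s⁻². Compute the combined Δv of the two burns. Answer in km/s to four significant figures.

Δv_total ≈ 2.859 km/s

μ = GM = 6.674×10⁻¹¹ × 5.972×10²⁴ = 3.986×10¹⁴ m³/s².
r₁ = 6574 km = 6.574×10⁶ m.
r₂ = 17600 km = 1.760×10⁷ m.
Transfer ellipse a_t = (r₁ + r₂)/2 = 1.209×10⁷ m.
At r₁: circular v_c1 = √(μ/r₁) = 7786 m/s; transfer-perigee v_p = √[μ(2/r₁ − 1/a_t)] = 9396 m/s.
Δv₁ = v_p − v_c1 = 1609 m/s.
At r₂: circular v_c2 = √(μ/r₂) = 4759 m/s; transfer-apogee v_a = √[μ(2/r₂ − 1/a_t)] = 3510 m/s.
Δv₂ = v_c2 − v_a = 1249 m/s.
Total Δv = Δv₁ + Δv₂ = 2859 m/s = 2.859 km/s.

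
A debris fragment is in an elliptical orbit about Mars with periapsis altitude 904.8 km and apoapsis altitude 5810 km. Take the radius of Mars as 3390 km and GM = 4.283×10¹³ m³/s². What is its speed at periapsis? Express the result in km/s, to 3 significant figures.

r_p = 3390 + 904.8 = 4294.8 km = 4.2948×10⁶ m.
r_a = 3390 + 5810 = 9200.0 km = 9.2000×10⁶ m.
Semi-major axis a = (r_p + r_a)/2 = 6747.4 km = 6.747×10⁶ m.
Vis-viva: v² = μ(2/r − 1/a) = 4.283×10¹³ × (4.657×10⁻⁷ − 1.482×10⁻⁷) = 1.360×10⁷ m²/s².
v = 3687 m/s = 3.687 km/s.

v ≈ 3.69 km/s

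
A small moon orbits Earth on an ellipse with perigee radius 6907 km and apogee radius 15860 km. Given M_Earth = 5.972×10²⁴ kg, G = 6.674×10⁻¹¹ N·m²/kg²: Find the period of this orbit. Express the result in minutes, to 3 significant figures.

μ = GM = 6.674×10⁻¹¹ × 5.972×10²⁴ = 3.986×10¹⁴ m³/s².
Semi-major axis a = (r_p + r_a)/2 = (6907.0 + 15860)/2 = 11384 km = 1.138×10⁷ m.
By Kepler's third law T = 2π√(a³/μ) = 2π × 1.924×10³ = 1.209×10⁴ s.
= 201.5 minutes.

T ≈ 201 minutes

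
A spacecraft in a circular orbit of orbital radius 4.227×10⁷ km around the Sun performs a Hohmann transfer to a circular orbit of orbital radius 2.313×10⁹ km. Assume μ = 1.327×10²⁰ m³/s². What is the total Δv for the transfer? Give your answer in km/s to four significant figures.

r₁ = 4.227×10⁷ km = 4.227×10¹⁰ m.
r₂ = 2.313×10⁹ km = 2.313×10¹² m.
Transfer ellipse a_t = (r₁ + r₂)/2 = 1.178×10¹² m.
At r₁: circular v_c1 = √(μ/r₁) = 56030 m/s; transfer-perihelion v_p = √[μ(2/r₁ − 1/a_t)] = 78520 m/s.
Δv₁ = v_p − v_c1 = 22490 m/s.
At r₂: circular v_c2 = √(μ/r₂) = 7574 m/s; transfer-aphelion v_a = √[μ(2/r₂ − 1/a_t)] = 1435 m/s.
Δv₂ = v_c2 − v_a = 6139 m/s.
Total Δv = Δv₁ + Δv₂ = 28630 m/s = 28.63 km/s.

Δv_total ≈ 28.63 km/s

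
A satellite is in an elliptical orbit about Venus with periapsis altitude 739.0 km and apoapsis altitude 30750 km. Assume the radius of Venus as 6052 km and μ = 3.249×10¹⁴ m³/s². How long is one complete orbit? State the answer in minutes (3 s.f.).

r_p = 6052 + 739.0 = 6791.0 km = 6.7910×10⁶ m.
r_a = 6052 + 30750 = 36802 km = 3.6802×10⁷ m.
Semi-major axis a = (r_p + r_a)/2 = (6791.0 + 36802)/2 = 21796 km = 2.180×10⁷ m.
By Kepler's third law T = 2π√(a³/μ) = 2π × 5.646×10³ = 3.547×10⁴ s.
= 591.2 minutes.

T ≈ 591 minutes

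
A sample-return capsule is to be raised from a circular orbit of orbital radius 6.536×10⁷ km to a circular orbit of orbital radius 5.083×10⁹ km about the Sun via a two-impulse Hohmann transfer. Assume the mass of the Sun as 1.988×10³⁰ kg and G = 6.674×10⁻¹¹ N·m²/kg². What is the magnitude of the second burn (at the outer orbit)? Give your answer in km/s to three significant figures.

Δv ≈ 4.29 km/s

μ = GM = 6.674×10⁻¹¹ × 1.988×10³⁰ = 1.327×10²⁰ m³/s².
r₁ = 6.536×10⁷ km = 6.536×10¹⁰ m.
r₂ = 5.083×10⁹ km = 5.083×10¹² m.
Transfer ellipse a_t = (r₁ + r₂)/2 = 2.574×10¹² m.
At r₁: circular v_c1 = √(μ/r₁) = 45060 m/s; transfer-perihelion v_p = √[μ(2/r₁ − 1/a_t)] = 63310 m/s.
At r₂: circular v_c2 = √(μ/r₂) = 5109 m/s; transfer-aphelion v_a = √[μ(2/r₂ − 1/a_t)] = 814.1 m/s.
Δv₂ = v_c2 − v_a = 4295 m/s.
= 4.295 km/s.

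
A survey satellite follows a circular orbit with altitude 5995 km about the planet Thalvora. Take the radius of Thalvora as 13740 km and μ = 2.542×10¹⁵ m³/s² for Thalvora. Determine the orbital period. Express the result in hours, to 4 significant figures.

r = 13740 + 5995 = 19735 km = 1.9735×10⁷ m.
Kepler's third law: T = 2π√(r³/μ) = 2π√((1.974×10⁷)³ / 2.542×10¹⁵).
r³/μ = 3.024×10⁶ s², so T = 2π × 1.739×10³ = 1.093×10⁴ s.
Converting: 1.093×10⁴ s ÷ 3600 = 3.035 hours.

T ≈ 3.035 hours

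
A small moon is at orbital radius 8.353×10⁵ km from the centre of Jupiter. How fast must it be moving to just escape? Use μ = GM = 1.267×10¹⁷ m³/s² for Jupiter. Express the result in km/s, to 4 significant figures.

r = 8.353×10⁵ km = 8.353×10⁸ m.
Escape speed v_esc = √(2μ/r) = √(2 × 1.267×10¹⁷ / 8.353×10⁸) = √(3.034×10⁸) = 17420 m/s.
= 17.42 km/s.

v_esc ≈ 17.42 km/s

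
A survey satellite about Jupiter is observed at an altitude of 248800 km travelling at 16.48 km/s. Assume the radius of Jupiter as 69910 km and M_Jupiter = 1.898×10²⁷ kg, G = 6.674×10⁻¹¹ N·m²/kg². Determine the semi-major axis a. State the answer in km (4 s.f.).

μ = GM = 6.674×10⁻¹¹ × 1.898×10²⁷ = 1.267×10¹⁷ m³/s².
r = 69910 + 248800 = 3.1871×10⁵ km = 3.187×10⁸ m.
Vis-viva rearranged: 1/a = 2/r − v²/μ = 6.275×10⁻⁹ − 2.144×10⁻⁹ = 4.131×10⁻⁹ m⁻¹.
a = 2.421×10⁸ m = 2.4206×10⁵ km.

a ≈ 2.421×10⁵ km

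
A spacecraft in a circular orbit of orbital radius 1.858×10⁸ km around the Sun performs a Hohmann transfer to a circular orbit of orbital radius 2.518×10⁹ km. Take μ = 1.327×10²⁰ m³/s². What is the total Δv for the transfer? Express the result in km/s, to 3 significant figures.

r₁ = 1.858×10⁸ km = 1.858×10¹¹ m.
r₂ = 2.518×10⁹ km = 2.518×10¹² m.
Transfer ellipse a_t = (r₁ + r₂)/2 = 1.352×10¹² m.
At r₁: circular v_c1 = √(μ/r₁) = 26720 m/s; transfer-perihelion v_p = √[μ(2/r₁ − 1/a_t)] = 36470 m/s.
Δv₁ = v_p − v_c1 = 9748 m/s.
At r₂: circular v_c2 = √(μ/r₂) = 7260 m/s; transfer-aphelion v_a = √[μ(2/r₂ − 1/a_t)] = 2691 m/s.
Δv₂ = v_c2 − v_a = 4568 m/s.
Total Δv = Δv₁ + Δv₂ = 14320 m/s = 14.32 km/s.

Δv_total ≈ 14.3 km/s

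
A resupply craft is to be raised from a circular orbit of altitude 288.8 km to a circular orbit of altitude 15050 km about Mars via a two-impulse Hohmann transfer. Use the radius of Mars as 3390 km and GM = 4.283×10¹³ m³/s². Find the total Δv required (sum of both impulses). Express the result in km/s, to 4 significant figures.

r₁ = 3390 + 288.8 = 3678.8 km = 3.6788×10⁶ m.
r₂ = 3390 + 15050 = 18440 km = 1.8440×10⁷ m.
Transfer ellipse a_t = (r₁ + r₂)/2 = 1.106×10⁷ m.
At r₁: circular v_c1 = √(μ/r₁) = 3412 m/s; transfer-periapsis v_p = √[μ(2/r₁ − 1/a_t)] = 4406 m/s.
Δv₁ = v_p − v_c1 = 993.8 m/s.
At r₂: circular v_c2 = √(μ/r₂) = 1524 m/s; transfer-apoapsis v_a = √[μ(2/r₂ − 1/a_t)] = 879.0 m/s.
Δv₂ = v_c2 − v_a = 645.0 m/s.
Total Δv = Δv₁ + Δv₂ = 1639 m/s = 1.639 km/s.

Δv_total ≈ 1.639 km/s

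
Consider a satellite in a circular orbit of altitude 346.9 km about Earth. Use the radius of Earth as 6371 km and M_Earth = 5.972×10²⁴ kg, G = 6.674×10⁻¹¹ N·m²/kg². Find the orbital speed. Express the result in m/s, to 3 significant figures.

μ = GM = 6.674×10⁻¹¹ × 5.972×10²⁴ = 3.986×10¹⁴ m³/s².
r = 6371 + 346.9 = 6717.9 km = 6.7179×10⁶ m.
For a circular orbit v = √(μ/r) = √(3.986×10¹⁴ / 6.718×10⁶) = √(5.933×10⁷) = 7703 m/s.

v ≈ 7700 m/s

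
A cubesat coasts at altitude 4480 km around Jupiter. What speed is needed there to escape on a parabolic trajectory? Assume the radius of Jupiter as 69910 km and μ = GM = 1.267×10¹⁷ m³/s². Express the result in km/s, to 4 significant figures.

r = 69910 + 4480 = 74390 km = 7.4390×10⁷ m.
Escape speed v_esc = √(2μ/r) = √(2 × 1.267×10¹⁷ / 7.439×10⁷) = √(3.406×10⁹) = 58360 m/s.
= 58.36 km/s.

v_esc ≈ 58.36 km/s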